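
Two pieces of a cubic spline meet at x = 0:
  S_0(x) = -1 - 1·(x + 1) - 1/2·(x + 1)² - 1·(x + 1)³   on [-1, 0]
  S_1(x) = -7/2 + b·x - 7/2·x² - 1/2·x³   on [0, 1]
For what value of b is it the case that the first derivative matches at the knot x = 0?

-5

S_0'(x) = -1 - 1·(x + 1) - 3·(x + 1)², so S_0'(0) = -5. On the right, S_1'(0) = b, so b = -5.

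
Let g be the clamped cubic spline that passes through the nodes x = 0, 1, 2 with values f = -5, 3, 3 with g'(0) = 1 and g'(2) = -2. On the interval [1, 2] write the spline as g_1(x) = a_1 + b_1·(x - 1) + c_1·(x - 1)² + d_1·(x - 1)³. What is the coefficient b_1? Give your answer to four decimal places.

Write M_i for g''(x_i). With h_i = 1, 1 and divided differences Δ_i = 8, 0, the continuity of g' gives the tridiagonal system
  1·M_0 + 4·M_1 + 1·M_2 = 6(Δ_1 - Δ_0) = -48
Clamped end conditions give two more equations: 2h_0·M_0 + h_0·M_1 = 6(Δ_0 - g'(0)) = 42 and h_1·M_1 + 2h_1·M_2 = 6(g'(2) - Δ_1) = -12.
Forward elimination and back-substitution give M_0 = 63/2, M_1 = -21, M_2 = 9/2.
On [1, 2], with g_1(x) = a_1 + b_1·(x - 1) + c_1·(x - 1)² + d_1·(x - 1)³: c_1 = M_1/2 = -21/2, d_1 = (M_2 - M_1)/(6h_1) = 17/4, b_1 = Δ_1 - h_1(2M_1 + M_2)/6 = 25/4.

6.2500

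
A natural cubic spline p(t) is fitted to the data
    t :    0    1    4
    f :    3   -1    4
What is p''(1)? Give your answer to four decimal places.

Write m_i for p''(x_i). With h_i = 1, 3 and divided differences Δ_i = -4, 5/3, the continuity of p' gives the tridiagonal system
  1·m_0 + 8·m_1 + 3·m_2 = 6(Δ_1 - Δ_0) = 34
Natural end conditions: m_0 = m_2 = 0.
Forward elimination and back-substitution give m_0 = 0, m_1 = 17/4, m_2 = 0.

4.2500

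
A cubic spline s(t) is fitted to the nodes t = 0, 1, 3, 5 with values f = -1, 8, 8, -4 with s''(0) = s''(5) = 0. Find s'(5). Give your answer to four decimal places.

Write M_i for s''(x_i). With h_i = 1, 2, 2 and divided differences Δ_i = 9, 0, -6, the continuity of s' gives the tridiagonal system
  1·M_0 + 6·M_1 + 2·M_2 = 6(Δ_1 - Δ_0) = -54
  2·M_1 + 8·M_2 + 2·M_3 = 6(Δ_2 - Δ_1) = -36
Natural end conditions: M_0 = M_3 = 0.
Solving: M_0 = 0, M_1 = -90/11, M_2 = -27/11, M_3 = 0.
On [3, 5], s'(t) = b_2 + 2c_2·(t - 3) + 3d_2·(t - 3)² with b_2 = Δ_2 - h_2(2M_2 + M_3)/6 = -48/11, c_2 = M_2/2 = -27/22, d_2 = (M_3 - M_2)/(6h_2) = 9/44. So s'(5) = -75/11.

-6.8182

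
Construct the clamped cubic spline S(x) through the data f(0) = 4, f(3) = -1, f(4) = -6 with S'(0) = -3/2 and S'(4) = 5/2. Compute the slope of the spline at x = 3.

Let m_i = S''(x_i). Step sizes h_i = 3, 1; slopes of the chords Δ_i = (y_(i+1) - y_i)/h_i = -5/3, -5.
  3·m_0 + 8·m_1 + 1·m_2 = 6(Δ_1 - Δ_0) = -20
Clamped end conditions give two more equations: 2h_0·m_0 + h_0·m_1 = 6(Δ_0 - S'(0)) = -1 and h_1·m_1 + 2h_1·m_2 = 6(S'(4) - Δ_1) = 45.
Forward elimination and back-substitution give m_0 = 10/3, m_1 = -7, m_2 = 26.
On [3, 4], S'(x) = b_1 + 2c_1·(x - 3) + 3d_1·(x - 3)² with b_1 = Δ_1 - h_1(2m_1 + m_2)/6 = -7, c_1 = m_1/2 = -7/2, d_1 = (m_2 - m_1)/(6h_1) = 11/2. So S'(3) = -7.

-7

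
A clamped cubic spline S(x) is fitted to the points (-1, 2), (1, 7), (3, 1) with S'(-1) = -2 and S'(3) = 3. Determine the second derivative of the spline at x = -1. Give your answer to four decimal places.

12.1250

Put m_i = S'' at the i-th knot. Here h = (2, 2) and Δ = (5/2, -3), so the interior equations h_(i-1)·m_(i-1) + 2(h_(i-1)+h_i)·m_i + h_i·m_(i+1) = 6(Δ_i − Δ_(i-1)) read
  2·m_0 + 8·m_1 + 2·m_2 = 6(Δ_1 - Δ_0) = -33
Clamped end conditions give two more equations: 2h_0·m_0 + h_0·m_1 = 6(Δ_0 - S'(-1)) = 27 and h_1·m_1 + 2h_1·m_2 = 6(S'(3) - Δ_1) = 36.
Solving the tridiagonal system: m_0 = 97/8, m_1 = -43/4, m_2 = 115/8.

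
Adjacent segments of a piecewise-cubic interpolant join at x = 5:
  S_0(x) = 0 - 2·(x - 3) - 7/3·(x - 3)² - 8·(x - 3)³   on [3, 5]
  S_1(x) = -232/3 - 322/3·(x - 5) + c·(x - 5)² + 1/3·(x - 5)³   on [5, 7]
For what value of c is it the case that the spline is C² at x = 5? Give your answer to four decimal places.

S_0''(x) = -14/3 - 48·(x - 3), so S_0''(5) = -302/3. On the right, S_1''(5) = 2c, so c = -151/3.

-50.3333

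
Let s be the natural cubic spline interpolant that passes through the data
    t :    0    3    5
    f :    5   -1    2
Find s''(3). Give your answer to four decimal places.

Let M_i = s''(x_i). Step sizes h_i = 3, 2; slopes of the chords Δ_i = (y_(i+1) - y_i)/h_i = -2, 3/2.
  3·M_0 + 10·M_1 + 2·M_2 = 6(Δ_1 - Δ_0) = 21
Natural end conditions: M_0 = M_2 = 0.
Solving the tridiagonal system: M_0 = 0, M_1 = 21/10, M_2 = 0.

2.1000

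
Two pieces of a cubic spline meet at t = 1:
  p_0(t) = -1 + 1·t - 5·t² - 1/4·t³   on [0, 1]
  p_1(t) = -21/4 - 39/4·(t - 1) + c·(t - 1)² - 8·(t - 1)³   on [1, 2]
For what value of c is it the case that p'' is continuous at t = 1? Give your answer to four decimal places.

-5.7500

p_0''(t) = -10 - 3/2·t, so p_0''(1) = -23/2. On the right, p_1''(1) = 2c, so c = -23/4.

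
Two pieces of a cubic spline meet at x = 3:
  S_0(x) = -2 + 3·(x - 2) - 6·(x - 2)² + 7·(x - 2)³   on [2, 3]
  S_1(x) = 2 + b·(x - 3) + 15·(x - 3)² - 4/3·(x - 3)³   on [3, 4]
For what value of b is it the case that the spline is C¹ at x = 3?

12

S_0'(x) = 3 - 12·(x - 2) + 21·(x - 2)², so S_0'(3) = 12. On the right, S_1'(3) = b, so b = 12.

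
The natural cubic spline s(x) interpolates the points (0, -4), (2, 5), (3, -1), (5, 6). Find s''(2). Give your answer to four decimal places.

Put M_i = s'' at the i-th knot. Here h = (2, 1, 2) and Δ = (9/2, -6, 7/2), so the interior equations h_(i-1)·M_(i-1) + 2(h_(i-1)+h_i)·M_i + h_i·M_(i+1) = 6(Δ_i − Δ_(i-1)) read
  2·M_0 + 6·M_1 + 1·M_2 = 6(Δ_1 - Δ_0) = -63
  1·M_1 + 6·M_2 + 2·M_3 = 6(Δ_2 - Δ_1) = 57
Natural end conditions: M_0 = M_3 = 0.
Solving the tridiagonal system: M_0 = 0, M_1 = -87/7, M_2 = 81/7, M_3 = 0.

-12.4286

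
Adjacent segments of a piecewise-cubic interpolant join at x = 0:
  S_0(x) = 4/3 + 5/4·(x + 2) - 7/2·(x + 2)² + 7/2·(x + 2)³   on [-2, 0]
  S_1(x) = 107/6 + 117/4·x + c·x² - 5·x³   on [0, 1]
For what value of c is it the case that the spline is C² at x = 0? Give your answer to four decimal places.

S_0''(x) = -7 + 21·(x + 2), so S_0''(0) = 35. On the right, S_1''(0) = 2c, so c = 35/2.

17.5000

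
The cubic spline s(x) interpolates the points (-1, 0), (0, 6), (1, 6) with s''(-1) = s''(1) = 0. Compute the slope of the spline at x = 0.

3

Write M_i for s''(x_i). With h_i = 1, 1 and divided differences Δ_i = 6, 0, the continuity of s' gives the tridiagonal system
  1·M_0 + 4·M_1 + 1·M_2 = 6(Δ_1 - Δ_0) = -36
Natural end conditions: M_0 = M_2 = 0.
Solving: M_0 = 0, M_1 = -9, M_2 = 0.
On [0, 1], s'(x) = b_1 + 2c_1·x + 3d_1·x² with b_1 = Δ_1 - h_1(2M_1 + M_2)/6 = 3, c_1 = M_1/2 = -9/2, d_1 = (M_2 - M_1)/(6h_1) = 3/2. So s'(0) = 3.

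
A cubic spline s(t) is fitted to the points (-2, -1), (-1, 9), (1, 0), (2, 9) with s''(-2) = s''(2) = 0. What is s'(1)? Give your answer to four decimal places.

Write m_i for s''(x_i). With h_i = 1, 2, 1 and divided differences Δ_i = 10, -9/2, 9, the continuity of s' gives the tridiagonal system
  1·m_0 + 6·m_1 + 2·m_2 = 6(Δ_1 - Δ_0) = -87
  2·m_1 + 6·m_2 + 1·m_3 = 6(Δ_2 - Δ_1) = 81
Natural end conditions: m_0 = m_3 = 0.
Forward elimination and back-substitution give m_0 = 0, m_1 = -171/8, m_2 = 165/8, m_3 = 0.
On [1, 2], s'(t) = b_2 + 2c_2·(t - 1) + 3d_2·(t - 1)² with b_2 = Δ_2 - h_2(2m_2 + m_3)/6 = 17/8, c_2 = m_2/2 = 165/16, d_2 = (m_3 - m_2)/(6h_2) = -55/16. So s'(1) = 17/8.

2.1250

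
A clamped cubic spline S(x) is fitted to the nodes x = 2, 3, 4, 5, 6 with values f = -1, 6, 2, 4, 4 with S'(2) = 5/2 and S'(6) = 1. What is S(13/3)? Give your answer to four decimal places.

2.0033

Write σ_i for S''(x_i). With h_i = 1, 1, 1, 1 and divided differences Δ_i = 7, -4, 2, 0, the continuity of S' gives the tridiagonal system
  1·σ_0 + 4·σ_1 + 1·σ_2 = 6(Δ_1 - Δ_0) = -66
  1·σ_1 + 4·σ_2 + 1·σ_3 = 6(Δ_2 - Δ_1) = 36
  1·σ_2 + 4·σ_3 + 1·σ_4 = 6(Δ_3 - Δ_2) = -12
Clamped end conditions give two more equations: 2h_0·σ_0 + h_0·σ_1 = 6(Δ_0 - S'(2)) = 27 and h_3·σ_3 + 2h_3·σ_4 = 6(S'(6) - Δ_3) = 6.
Solving the tridiagonal system: σ_0 = 1539/56, σ_1 = -783/28, σ_2 = 147/8, σ_3 = -267/28, σ_4 = 435/56.
On [4, 5], S(x) = 2 - 71/28·(x - 4) + 147/16·(x - 4)² - 521/112·(x - 4)³.
With (x - 4) = 1/3: S(13/3) = 3029/1512.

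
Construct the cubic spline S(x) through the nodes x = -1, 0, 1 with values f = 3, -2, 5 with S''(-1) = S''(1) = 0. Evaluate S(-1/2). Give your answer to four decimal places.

-0.6250

With σ_i denoting the second derivative at x_i, h_i = 1, 1, and Δ_i = (y_(i+1) − y_i)/h_i = -5, 7:
  1·σ_0 + 4·σ_1 + 1·σ_2 = 6(Δ_1 - Δ_0) = 72
Natural end conditions: σ_0 = σ_2 = 0.
Hence σ_0 = 0, σ_1 = 18, σ_2 = 0.
On [-1, 0], S(x) = 3 - 8·(x + 1) + 0·(x + 1)² + 3·(x + 1)³.
With (x + 1) = 1/2: S(-1/2) = -5/8.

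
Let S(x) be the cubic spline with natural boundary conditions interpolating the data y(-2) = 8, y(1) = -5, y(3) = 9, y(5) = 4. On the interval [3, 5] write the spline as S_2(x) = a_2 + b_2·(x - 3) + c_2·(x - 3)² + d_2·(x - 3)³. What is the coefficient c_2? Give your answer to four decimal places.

-4.6447

Put m_i = S'' at the i-th knot. Here h = (3, 2, 2) and Δ = (-13/3, 7, -5/2), so the interior equations h_(i-1)·m_(i-1) + 2(h_(i-1)+h_i)·m_i + h_i·m_(i+1) = 6(Δ_i − Δ_(i-1)) read
  3·m_0 + 10·m_1 + 2·m_2 = 6(Δ_1 - Δ_0) = 68
  2·m_1 + 8·m_2 + 2·m_3 = 6(Δ_2 - Δ_1) = -57
Natural end conditions: m_0 = m_3 = 0.
Hence m_0 = 0, m_1 = 329/38, m_2 = -353/38, m_3 = 0.
On [3, 5], with S_2(x) = a_2 + b_2·(x - 3) + c_2·(x - 3)² + d_2·(x - 3)³: c_2 = m_2/2 = -353/76, d_2 = (m_3 - m_2)/(6h_2) = 353/456, b_2 = Δ_2 - h_2(2m_2 + m_3)/6 = 421/114.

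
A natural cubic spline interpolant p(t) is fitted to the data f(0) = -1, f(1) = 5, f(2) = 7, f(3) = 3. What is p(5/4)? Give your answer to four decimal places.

With m_i denoting the second derivative at x_i, h_i = 1, 1, 1, and Δ_i = (y_(i+1) − y_i)/h_i = 6, 2, -4:
  1·m_0 + 4·m_1 + 1·m_2 = 6(Δ_1 - Δ_0) = -24
  1·m_1 + 4·m_2 + 1·m_3 = 6(Δ_2 - Δ_1) = -36
Natural end conditions: m_0 = m_3 = 0.
Solving: m_0 = 0, m_1 = -4, m_2 = -8, m_3 = 0.
On [1, 2], p(t) = 5 + 14/3·(t - 1) - 2·(t - 1)² - 2/3·(t - 1)³.
With (t - 1) = 1/4: p(5/4) = 193/32.

6.0313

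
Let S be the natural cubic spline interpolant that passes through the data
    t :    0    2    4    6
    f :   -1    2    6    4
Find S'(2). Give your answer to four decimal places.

2.1667

Put M_i = S'' at the i-th knot. Here h = (2, 2, 2) and Δ = (3/2, 2, -1), so the interior equations h_(i-1)·M_(i-1) + 2(h_(i-1)+h_i)·M_i + h_i·M_(i+1) = 6(Δ_i − Δ_(i-1)) read
  2·M_0 + 8·M_1 + 2·M_2 = 6(Δ_1 - Δ_0) = 3
  2·M_1 + 8·M_2 + 2·M_3 = 6(Δ_2 - Δ_1) = -18
Natural end conditions: M_0 = M_3 = 0.
Solving the tridiagonal system: M_0 = 0, M_1 = 1, M_2 = -5/2, M_3 = 0.
On [2, 4], S'(t) = b_1 + 2c_1·(t - 2) + 3d_1·(t - 2)² with b_1 = Δ_1 - h_1(2M_1 + M_2)/6 = 13/6, c_1 = M_1/2 = 1/2, d_1 = (M_2 - M_1)/(6h_1) = -7/24. So S'(2) = 13/6.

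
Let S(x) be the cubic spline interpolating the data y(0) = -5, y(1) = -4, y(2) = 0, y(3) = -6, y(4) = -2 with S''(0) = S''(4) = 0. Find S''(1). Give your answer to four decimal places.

Put M_i = S'' at the i-th knot. Here h = (1, 1, 1, 1) and Δ = (1, 4, -6, 4), so the interior equations h_(i-1)·M_(i-1) + 2(h_(i-1)+h_i)·M_i + h_i·M_(i+1) = 6(Δ_i − Δ_(i-1)) read
  1·M_0 + 4·M_1 + 1·M_2 = 6(Δ_1 - Δ_0) = 18
  1·M_1 + 4·M_2 + 1·M_3 = 6(Δ_2 - Δ_1) = -60
  1·M_2 + 4·M_3 + 1·M_4 = 6(Δ_3 - Δ_2) = 60
Natural end conditions: M_0 = M_4 = 0.
Forward elimination and back-substitution give M_0 = 0, M_1 = 285/28, M_2 = -159/7, M_3 = 579/28, M_4 = 0.

10.1786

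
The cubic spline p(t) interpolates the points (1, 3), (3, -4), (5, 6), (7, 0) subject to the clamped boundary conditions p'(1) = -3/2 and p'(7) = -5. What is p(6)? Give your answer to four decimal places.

Let σ_i = p''(x_i). Step sizes h_i = 2, 2, 2; slopes of the chords Δ_i = (y_(i+1) - y_i)/h_i = -7/2, 5, -3.
  2·σ_0 + 8·σ_1 + 2·σ_2 = 6(Δ_1 - Δ_0) = 51
  2·σ_1 + 8·σ_2 + 2·σ_3 = 6(Δ_2 - Δ_1) = -48
Clamped end conditions give two more equations: 2h_0·σ_0 + h_0·σ_1 = 6(Δ_0 - p'(1)) = -12 and h_2·σ_2 + 2h_2·σ_3 = 6(p'(7) - Δ_2) = -12.
Solving: σ_0 = -251/30, σ_1 = 161/15, σ_2 = -136/15, σ_3 = 23/15.
On [5, 7], p(t) = 6 + 38/15·(t - 5) - 68/15·(t - 5)² + 53/60·(t - 5)³.
With (t - 5) = 1: p(6) = 293/60.

4.8833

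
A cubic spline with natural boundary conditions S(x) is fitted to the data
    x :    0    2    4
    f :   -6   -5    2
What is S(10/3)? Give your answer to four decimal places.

-0.7778

Write M_i for S''(x_i). With h_i = 2, 2 and divided differences Δ_i = 1/2, 7/2, the continuity of S' gives the tridiagonal system
  2·M_0 + 8·M_1 + 2·M_2 = 6(Δ_1 - Δ_0) = 18
Natural end conditions: M_0 = M_2 = 0.
Hence M_0 = 0, M_1 = 9/4, M_2 = 0.
On [2, 4], S(x) = -5 + 2·(x - 2) + 9/8·(x - 2)² - 3/16·(x - 2)³.
With (x - 2) = 4/3: S(10/3) = -7/9.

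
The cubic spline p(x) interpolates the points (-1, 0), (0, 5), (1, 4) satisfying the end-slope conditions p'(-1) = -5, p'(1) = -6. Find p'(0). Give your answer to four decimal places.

Write M_i for p''(x_i). With h_i = 1, 1 and divided differences Δ_i = 5, -1, the continuity of p' gives the tridiagonal system
  1·M_0 + 4·M_1 + 1·M_2 = 6(Δ_1 - Δ_0) = -36
Clamped end conditions give two more equations: 2h_0·M_0 + h_0·M_1 = 6(Δ_0 - p'(-1)) = 60 and h_1·M_1 + 2h_1·M_2 = 6(p'(1) - Δ_1) = -30.
Solving: M_0 = 77/2, M_1 = -17, M_2 = -13/2.
On [0, 1], p'(x) = b_1 + 2c_1·x + 3d_1·x² with b_1 = Δ_1 - h_1(2M_1 + M_2)/6 = 23/4, c_1 = M_1/2 = -17/2, d_1 = (M_2 - M_1)/(6h_1) = 7/4. So p'(0) = 23/4.

5.7500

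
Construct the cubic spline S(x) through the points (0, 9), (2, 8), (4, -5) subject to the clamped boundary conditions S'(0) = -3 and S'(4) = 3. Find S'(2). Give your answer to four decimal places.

Write M_i for S''(x_i). With h_i = 2, 2 and divided differences Δ_i = -1/2, -13/2, the continuity of S' gives the tridiagonal system
  2·M_0 + 8·M_1 + 2·M_2 = 6(Δ_1 - Δ_0) = -36
Clamped end conditions give two more equations: 2h_0·M_0 + h_0·M_1 = 6(Δ_0 - S'(0)) = 15 and h_1·M_1 + 2h_1·M_2 = 6(S'(4) - Δ_1) = 57.
Solving: M_0 = 39/4, M_1 = -12, M_2 = 81/4.
On [2, 4], S'(x) = b_1 + 2c_1·(x - 2) + 3d_1·(x - 2)² with b_1 = Δ_1 - h_1(2M_1 + M_2)/6 = -21/4, c_1 = M_1/2 = -6, d_1 = (M_2 - M_1)/(6h_1) = 43/16. So S'(2) = -21/4.

-5.2500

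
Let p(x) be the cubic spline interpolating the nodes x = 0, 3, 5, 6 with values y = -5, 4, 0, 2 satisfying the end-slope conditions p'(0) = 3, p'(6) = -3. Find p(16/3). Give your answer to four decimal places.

With M_i denoting the second derivative at x_i, h_i = 3, 2, 1, and Δ_i = (y_(i+1) − y_i)/h_i = 3, -2, 2:
  3·M_0 + 10·M_1 + 2·M_2 = 6(Δ_1 - Δ_0) = -30
  2·M_1 + 6·M_2 + 1·M_3 = 6(Δ_2 - Δ_1) = 24
Clamped end conditions give two more equations: 2h_0·M_0 + h_0·M_1 = 6(Δ_0 - p'(0)) = 0 and h_2·M_2 + 2h_2·M_3 = 6(p'(6) - Δ_2) = -30.
Solving: M_0 = 54/19, M_1 = -108/19, M_2 = 174/19, M_3 = -372/19.
On [5, 6], p(x) = 0 + 42/19·(x - 5) + 87/19·(x - 5)² - 91/19·(x - 5)³.
With (x - 5) = 1/3: p(16/3) = 548/513.

1.0682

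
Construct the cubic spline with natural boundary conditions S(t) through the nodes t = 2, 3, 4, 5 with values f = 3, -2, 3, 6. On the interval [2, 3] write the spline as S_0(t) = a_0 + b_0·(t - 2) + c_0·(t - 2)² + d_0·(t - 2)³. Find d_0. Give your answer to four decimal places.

With M_i denoting the second derivative at x_i, h_i = 1, 1, 1, and Δ_i = (y_(i+1) − y_i)/h_i = -5, 5, 3:
  1·M_0 + 4·M_1 + 1·M_2 = 6(Δ_1 - Δ_0) = 60
  1·M_1 + 4·M_2 + 1·M_3 = 6(Δ_2 - Δ_1) = -12
Natural end conditions: M_0 = M_3 = 0.
Solving the tridiagonal system: M_0 = 0, M_1 = 84/5, M_2 = -36/5, M_3 = 0.
On [2, 3], with S_0(t) = a_0 + b_0·(t - 2) + c_0·(t - 2)² + d_0·(t - 2)³: c_0 = M_0/2 = 0, d_0 = (M_1 - M_0)/(6h_0) = 14/5, b_0 = Δ_0 - h_0(2M_0 + M_1)/6 = -39/5.

2.8000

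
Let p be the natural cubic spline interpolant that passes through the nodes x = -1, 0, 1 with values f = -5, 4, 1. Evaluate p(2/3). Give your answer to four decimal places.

2.8889

With M_i denoting the second derivative at x_i, h_i = 1, 1, and Δ_i = (y_(i+1) − y_i)/h_i = 9, -3:
  1·M_0 + 4·M_1 + 1·M_2 = 6(Δ_1 - Δ_0) = -72
Natural end conditions: M_0 = M_2 = 0.
Solving: M_0 = 0, M_1 = -18, M_2 = 0.
On [0, 1], p(x) = 4 + 3·x - 9·x² + 3·x³.
With x = 2/3: p(2/3) = 26/9.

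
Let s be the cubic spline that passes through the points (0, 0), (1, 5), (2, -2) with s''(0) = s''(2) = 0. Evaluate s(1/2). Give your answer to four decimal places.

Let m_i = s''(x_i). Step sizes h_i = 1, 1; slopes of the chords Δ_i = (y_(i+1) - y_i)/h_i = 5, -7.
  1·m_0 + 4·m_1 + 1·m_2 = 6(Δ_1 - Δ_0) = -72
Natural end conditions: m_0 = m_2 = 0.
Forward elimination and back-substitution give m_0 = 0, m_1 = -18, m_2 = 0.
On [0, 1], s(x) = 0 + 8·x + 0·x² - 3·x³.
With x = 1/2: s(1/2) = 29/8.

3.6250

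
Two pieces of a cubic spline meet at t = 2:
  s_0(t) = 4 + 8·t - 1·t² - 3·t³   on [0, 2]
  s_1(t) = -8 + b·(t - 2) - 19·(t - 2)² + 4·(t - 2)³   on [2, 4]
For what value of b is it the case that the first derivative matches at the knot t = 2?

s_0'(t) = 8 - 2·t - 9·t², so s_0'(2) = -32. On the right, s_1'(2) = b, so b = -32.

-32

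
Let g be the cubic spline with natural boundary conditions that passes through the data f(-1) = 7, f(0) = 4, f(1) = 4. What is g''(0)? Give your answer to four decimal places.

4.5000

Put M_i = g'' at the i-th knot. Here h = (1, 1) and Δ = (-3, 0), so the interior equations h_(i-1)·M_(i-1) + 2(h_(i-1)+h_i)·M_i + h_i·M_(i+1) = 6(Δ_i − Δ_(i-1)) read
  1·M_0 + 4·M_1 + 1·M_2 = 6(Δ_1 - Δ_0) = 18
Natural end conditions: M_0 = M_2 = 0.
Hence M_0 = 0, M_1 = 9/2, M_2 = 0.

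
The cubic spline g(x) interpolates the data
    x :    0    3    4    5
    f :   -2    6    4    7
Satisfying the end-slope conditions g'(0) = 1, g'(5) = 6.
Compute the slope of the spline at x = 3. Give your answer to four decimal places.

Let σ_i = g''(x_i). Step sizes h_i = 3, 1, 1; slopes of the chords Δ_i = (y_(i+1) - y_i)/h_i = 8/3, -2, 3.
  3·σ_0 + 8·σ_1 + 1·σ_2 = 6(Δ_1 - Δ_0) = -28
  1·σ_1 + 4·σ_2 + 1·σ_3 = 6(Δ_2 - Δ_1) = 30
Clamped end conditions give two more equations: 2h_0·σ_0 + h_0·σ_1 = 6(Δ_0 - g'(0)) = 10 and h_2·σ_2 + 2h_2·σ_3 = 6(g'(5) - Δ_2) = 18.
Forward elimination and back-substitution give σ_0 = 418/87, σ_1 = -182/29, σ_2 = 226/29, σ_3 = 148/29.
On [3, 4], g'(x) = b_1 + 2c_1·(x - 3) + 3d_1·(x - 3)² with b_1 = Δ_1 - h_1(2σ_1 + σ_2)/6 = -35/29, c_1 = σ_1/2 = -91/29, d_1 = (σ_2 - σ_1)/(6h_1) = 68/29. So g'(3) = -35/29.

-1.2069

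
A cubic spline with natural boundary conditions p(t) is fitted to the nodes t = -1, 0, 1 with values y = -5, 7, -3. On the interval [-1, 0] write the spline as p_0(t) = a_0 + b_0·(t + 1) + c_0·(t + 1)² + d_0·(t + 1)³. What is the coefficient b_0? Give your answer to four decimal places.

17.5000

With σ_i denoting the second derivative at x_i, h_i = 1, 1, and Δ_i = (y_(i+1) − y_i)/h_i = 12, -10:
  1·σ_0 + 4·σ_1 + 1·σ_2 = 6(Δ_1 - Δ_0) = -132
Natural end conditions: σ_0 = σ_2 = 0.
Solving: σ_0 = 0, σ_1 = -33, σ_2 = 0.
On [-1, 0], with p_0(t) = a_0 + b_0·(t + 1) + c_0·(t + 1)² + d_0·(t + 1)³: c_0 = σ_0/2 = 0, d_0 = (σ_1 - σ_0)/(6h_0) = -11/2, b_0 = Δ_0 - h_0(2σ_0 + σ_1)/6 = 35/2.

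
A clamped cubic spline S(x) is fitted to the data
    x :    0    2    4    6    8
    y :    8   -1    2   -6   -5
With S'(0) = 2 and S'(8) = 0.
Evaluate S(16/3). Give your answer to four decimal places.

-3.2831

Put M_i = S'' at the i-th knot. Here h = (2, 2, 2, 2) and Δ = (-9/2, 3/2, -4, 1/2), so the interior equations h_(i-1)·M_(i-1) + 2(h_(i-1)+h_i)·M_i + h_i·M_(i+1) = 6(Δ_i − Δ_(i-1)) read
  2·M_0 + 8·M_1 + 2·M_2 = 6(Δ_1 - Δ_0) = 36
  2·M_1 + 8·M_2 + 2·M_3 = 6(Δ_2 - Δ_1) = -33
  2·M_2 + 8·M_3 + 2·M_4 = 6(Δ_3 - Δ_2) = 27
Clamped end conditions give two more equations: 2h_0·M_0 + h_0·M_1 = 6(Δ_0 - S'(0)) = -39 and h_3·M_3 + 2h_3·M_4 = 6(S'(8) - Δ_3) = -3.
Solving: M_0 = -1669/112, M_1 = 577/56, M_2 = -133/16, M_3 = 361/56, M_4 = -445/112.
On [4, 6], S(x) = 2 - 17/28·(x - 4) - 133/32·(x - 4)² + 551/448·(x - 4)³.
With (x - 4) = 4/3: S(16/3) = -1241/378.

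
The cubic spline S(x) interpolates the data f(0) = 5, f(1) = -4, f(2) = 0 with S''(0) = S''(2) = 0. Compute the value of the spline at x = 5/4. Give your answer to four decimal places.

-4.0664

Write M_i for S''(x_i). With h_i = 1, 1 and divided differences Δ_i = -9, 4, the continuity of S' gives the tridiagonal system
  1·M_0 + 4·M_1 + 1·M_2 = 6(Δ_1 - Δ_0) = 78
Natural end conditions: M_0 = M_2 = 0.
Hence M_0 = 0, M_1 = 39/2, M_2 = 0.
On [1, 2], S(x) = -4 - 5/2·(x - 1) + 39/4·(x - 1)² - 13/4·(x - 1)³.
With (x - 1) = 1/4: S(5/4) = -1041/256.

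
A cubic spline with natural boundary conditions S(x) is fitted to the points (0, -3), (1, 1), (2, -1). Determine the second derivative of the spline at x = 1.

-9

Let m_i = S''(x_i). Step sizes h_i = 1, 1; slopes of the chords Δ_i = (y_(i+1) - y_i)/h_i = 4, -2.
  1·m_0 + 4·m_1 + 1·m_2 = 6(Δ_1 - Δ_0) = -36
Natural end conditions: m_0 = m_2 = 0.
Solving: m_0 = 0, m_1 = -9, m_2 = 0.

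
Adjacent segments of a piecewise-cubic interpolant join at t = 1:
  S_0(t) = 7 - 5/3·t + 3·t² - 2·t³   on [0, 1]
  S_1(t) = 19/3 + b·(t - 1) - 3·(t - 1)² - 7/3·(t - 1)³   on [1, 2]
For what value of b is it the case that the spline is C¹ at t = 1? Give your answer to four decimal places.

-1.6667

S_0'(t) = -5/3 + 6·t - 6·t², so S_0'(1) = -5/3. On the right, S_1'(1) = b, so b = -5/3.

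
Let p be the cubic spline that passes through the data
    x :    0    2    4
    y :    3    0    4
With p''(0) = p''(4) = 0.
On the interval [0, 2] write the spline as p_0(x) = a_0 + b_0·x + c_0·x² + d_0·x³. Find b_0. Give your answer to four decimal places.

Put M_i = p'' at the i-th knot. Here h = (2, 2) and Δ = (-3/2, 2), so the interior equations h_(i-1)·M_(i-1) + 2(h_(i-1)+h_i)·M_i + h_i·M_(i+1) = 6(Δ_i − Δ_(i-1)) read
  2·M_0 + 8·M_1 + 2·M_2 = 6(Δ_1 - Δ_0) = 21
Natural end conditions: M_0 = M_2 = 0.
Solving: M_0 = 0, M_1 = 21/8, M_2 = 0.
On [0, 2], with p_0(x) = a_0 + b_0·x + c_0·x² + d_0·x³: c_0 = M_0/2 = 0, d_0 = (M_1 - M_0)/(6h_0) = 7/32, b_0 = Δ_0 - h_0(2M_0 + M_1)/6 = -19/8.

-2.3750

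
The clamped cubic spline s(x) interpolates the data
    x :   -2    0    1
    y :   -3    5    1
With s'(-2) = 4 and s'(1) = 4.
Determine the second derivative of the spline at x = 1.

32

Let m_i = s''(x_i). Step sizes h_i = 2, 1; slopes of the chords Δ_i = (y_(i+1) - y_i)/h_i = 4, -4.
  2·m_0 + 6·m_1 + 1·m_2 = 6(Δ_1 - Δ_0) = -48
Clamped end conditions give two more equations: 2h_0·m_0 + h_0·m_1 = 6(Δ_0 - s'(-2)) = 0 and h_1·m_1 + 2h_1·m_2 = 6(s'(1) - Δ_1) = 48.
Hence m_0 = 8, m_1 = -16, m_2 = 32.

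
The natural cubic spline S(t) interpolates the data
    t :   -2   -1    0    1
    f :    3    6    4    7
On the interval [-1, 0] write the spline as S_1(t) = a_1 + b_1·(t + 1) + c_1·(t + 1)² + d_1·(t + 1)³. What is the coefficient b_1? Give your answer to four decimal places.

-0.3333

With σ_i denoting the second derivative at x_i, h_i = 1, 1, 1, and Δ_i = (y_(i+1) − y_i)/h_i = 3, -2, 3:
  1·σ_0 + 4·σ_1 + 1·σ_2 = 6(Δ_1 - Δ_0) = -30
  1·σ_1 + 4·σ_2 + 1·σ_3 = 6(Δ_2 - Δ_1) = 30
Natural end conditions: σ_0 = σ_3 = 0.
Hence σ_0 = 0, σ_1 = -10, σ_2 = 10, σ_3 = 0.
On [-1, 0], with S_1(t) = a_1 + b_1·(t + 1) + c_1·(t + 1)² + d_1·(t + 1)³: c_1 = σ_1/2 = -5, d_1 = (σ_2 - σ_1)/(6h_1) = 10/3, b_1 = Δ_1 - h_1(2σ_1 + σ_2)/6 = -1/3.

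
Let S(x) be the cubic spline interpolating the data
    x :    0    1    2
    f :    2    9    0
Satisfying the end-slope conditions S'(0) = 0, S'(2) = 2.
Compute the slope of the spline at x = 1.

-2

Let σ_i = S''(x_i). Step sizes h_i = 1, 1; slopes of the chords Δ_i = (y_(i+1) - y_i)/h_i = 7, -9.
  1·σ_0 + 4·σ_1 + 1·σ_2 = 6(Δ_1 - Δ_0) = -96
Clamped end conditions give two more equations: 2h_0·σ_0 + h_0·σ_1 = 6(Δ_0 - S'(0)) = 42 and h_1·σ_1 + 2h_1·σ_2 = 6(S'(2) - Δ_1) = 66.
Solving the tridiagonal system: σ_0 = 46, σ_1 = -50, σ_2 = 58.
On [1, 2], S'(x) = b_1 + 2c_1·(x - 1) + 3d_1·(x - 1)² with b_1 = Δ_1 - h_1(2σ_1 + σ_2)/6 = -2, c_1 = σ_1/2 = -25, d_1 = (σ_2 - σ_1)/(6h_1) = 18. So S'(1) = -2.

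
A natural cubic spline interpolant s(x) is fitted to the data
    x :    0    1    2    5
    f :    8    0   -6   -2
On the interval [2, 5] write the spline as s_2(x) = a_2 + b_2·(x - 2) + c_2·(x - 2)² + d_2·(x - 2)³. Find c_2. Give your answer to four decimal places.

2.6452

Put M_i = s'' at the i-th knot. Here h = (1, 1, 3) and Δ = (-8, -6, 4/3), so the interior equations h_(i-1)·M_(i-1) + 2(h_(i-1)+h_i)·M_i + h_i·M_(i+1) = 6(Δ_i − Δ_(i-1)) read
  1·M_0 + 4·M_1 + 1·M_2 = 6(Δ_1 - Δ_0) = 12
  1·M_1 + 8·M_2 + 3·M_3 = 6(Δ_2 - Δ_1) = 44
Natural end conditions: M_0 = M_3 = 0.
Hence M_0 = 0, M_1 = 52/31, M_2 = 164/31, M_3 = 0.
On [2, 5], with s_2(x) = a_2 + b_2·(x - 2) + c_2·(x - 2)² + d_2·(x - 2)³: c_2 = M_2/2 = 82/31, d_2 = (M_3 - M_2)/(6h_2) = -82/279, b_2 = Δ_2 - h_2(2M_2 + M_3)/6 = -368/93.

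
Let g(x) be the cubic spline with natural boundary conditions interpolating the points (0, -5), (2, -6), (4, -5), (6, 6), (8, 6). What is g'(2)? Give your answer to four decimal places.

-0.8750

Put M_i = g'' at the i-th knot. Here h = (2, 2, 2, 2) and Δ = (-1/2, 1/2, 11/2, 0), so the interior equations h_(i-1)·M_(i-1) + 2(h_(i-1)+h_i)·M_i + h_i·M_(i+1) = 6(Δ_i − Δ_(i-1)) read
  2·M_0 + 8·M_1 + 2·M_2 = 6(Δ_1 - Δ_0) = 6
  2·M_1 + 8·M_2 + 2·M_3 = 6(Δ_2 - Δ_1) = 30
  2·M_2 + 8·M_3 + 2·M_4 = 6(Δ_3 - Δ_2) = -33
Natural end conditions: M_0 = M_4 = 0.
Forward elimination and back-substitution give M_0 = 0, M_1 = -9/16, M_2 = 21/4, M_3 = -87/16, M_4 = 0.
On [2, 4], g'(x) = b_1 + 2c_1·(x - 2) + 3d_1·(x - 2)² with b_1 = Δ_1 - h_1(2M_1 + M_2)/6 = -7/8, c_1 = M_1/2 = -9/32, d_1 = (M_2 - M_1)/(6h_1) = 31/64. So g'(2) = -7/8.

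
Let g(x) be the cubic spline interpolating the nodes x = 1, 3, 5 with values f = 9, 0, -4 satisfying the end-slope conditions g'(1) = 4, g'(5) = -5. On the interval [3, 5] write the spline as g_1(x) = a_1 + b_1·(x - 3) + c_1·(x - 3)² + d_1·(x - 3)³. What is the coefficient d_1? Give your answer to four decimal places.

-1.4063

Let M_i = g''(x_i). Step sizes h_i = 2, 2; slopes of the chords Δ_i = (y_(i+1) - y_i)/h_i = -9/2, -2.
  2·M_0 + 8·M_1 + 2·M_2 = 6(Δ_1 - Δ_0) = 15
Clamped end conditions give two more equations: 2h_0·M_0 + h_0·M_1 = 6(Δ_0 - g'(1)) = -51 and h_1·M_1 + 2h_1·M_2 = 6(g'(5) - Δ_1) = -18.
Forward elimination and back-substitution give M_0 = -135/8, M_1 = 33/4, M_2 = -69/8.
On [3, 5], with g_1(x) = a_1 + b_1·(x - 3) + c_1·(x - 3)² + d_1·(x - 3)³: c_1 = M_1/2 = 33/8, d_1 = (M_2 - M_1)/(6h_1) = -45/32, b_1 = Δ_1 - h_1(2M_1 + M_2)/6 = -37/8.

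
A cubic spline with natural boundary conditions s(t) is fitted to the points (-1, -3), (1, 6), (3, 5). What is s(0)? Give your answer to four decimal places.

2.4375

Write M_i for s''(x_i). With h_i = 2, 2 and divided differences Δ_i = 9/2, -1/2, the continuity of s' gives the tridiagonal system
  2·M_0 + 8·M_1 + 2·M_2 = 6(Δ_1 - Δ_0) = -30
Natural end conditions: M_0 = M_2 = 0.
Forward elimination and back-substitution give M_0 = 0, M_1 = -15/4, M_2 = 0.
On [-1, 1], s(t) = -3 + 23/4·(t + 1) + 0·(t + 1)² - 5/16·(t + 1)³.
With (t + 1) = 1: s(0) = 39/16.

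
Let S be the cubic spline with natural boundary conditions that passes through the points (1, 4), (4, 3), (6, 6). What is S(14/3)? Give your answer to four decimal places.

3.7284

Let M_i = S''(x_i). Step sizes h_i = 3, 2; slopes of the chords Δ_i = (y_(i+1) - y_i)/h_i = -1/3, 3/2.
  3·M_0 + 10·M_1 + 2·M_2 = 6(Δ_1 - Δ_0) = 11
Natural end conditions: M_0 = M_2 = 0.
Hence M_0 = 0, M_1 = 11/10, M_2 = 0.
On [4, 6], S(x) = 3 + 23/30·(x - 4) + 11/20·(x - 4)² - 11/120·(x - 4)³.
With (x - 4) = 2/3: S(14/3) = 302/81.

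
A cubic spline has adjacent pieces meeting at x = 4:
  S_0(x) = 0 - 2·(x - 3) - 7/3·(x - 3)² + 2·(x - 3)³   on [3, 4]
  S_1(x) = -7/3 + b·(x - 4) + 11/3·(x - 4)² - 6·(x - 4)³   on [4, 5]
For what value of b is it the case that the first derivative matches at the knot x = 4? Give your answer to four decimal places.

-0.6667

S_0'(x) = -2 - 14/3·(x - 3) + 6·(x - 3)², so S_0'(4) = -2/3. On the right, S_1'(4) = b, so b = -2/3.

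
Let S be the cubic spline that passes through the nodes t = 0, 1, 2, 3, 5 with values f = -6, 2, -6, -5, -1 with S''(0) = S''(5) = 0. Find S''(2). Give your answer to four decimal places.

21.4884

Put M_i = S'' at the i-th knot. Here h = (1, 1, 1, 2) and Δ = (8, -8, 1, 2), so the interior equations h_(i-1)·M_(i-1) + 2(h_(i-1)+h_i)·M_i + h_i·M_(i+1) = 6(Δ_i − Δ_(i-1)) read
  1·M_0 + 4·M_1 + 1·M_2 = 6(Δ_1 - Δ_0) = -96
  1·M_1 + 4·M_2 + 1·M_3 = 6(Δ_2 - Δ_1) = 54
  1·M_2 + 6·M_3 + 2·M_4 = 6(Δ_3 - Δ_2) = 6
Natural end conditions: M_0 = M_4 = 0.
Forward elimination and back-substitution give M_0 = 0, M_1 = -1263/43, M_2 = 924/43, M_3 = -111/43, M_4 = 0.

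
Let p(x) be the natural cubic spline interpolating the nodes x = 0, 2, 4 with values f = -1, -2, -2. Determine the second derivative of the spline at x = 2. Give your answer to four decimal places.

0.3750

Write M_i for p''(x_i). With h_i = 2, 2 and divided differences Δ_i = -1/2, 0, the continuity of p' gives the tridiagonal system
  2·M_0 + 8·M_1 + 2·M_2 = 6(Δ_1 - Δ_0) = 3
Natural end conditions: M_0 = M_2 = 0.
Forward elimination and back-substitution give M_0 = 0, M_1 = 3/8, M_2 = 0.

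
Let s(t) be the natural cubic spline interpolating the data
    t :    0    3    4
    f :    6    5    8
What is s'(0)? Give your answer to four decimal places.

Put m_i = s'' at the i-th knot. Here h = (3, 1) and Δ = (-1/3, 3), so the interior equations h_(i-1)·m_(i-1) + 2(h_(i-1)+h_i)·m_i + h_i·m_(i+1) = 6(Δ_i − Δ_(i-1)) read
  3·m_0 + 8·m_1 + 1·m_2 = 6(Δ_1 - Δ_0) = 20
Natural end conditions: m_0 = m_2 = 0.
Solving: m_0 = 0, m_1 = 5/2, m_2 = 0.
On [0, 3], s'(t) = b_0 + 2c_0·t + 3d_0·t² with b_0 = Δ_0 - h_0(2m_0 + m_1)/6 = -19/12, c_0 = m_0/2 = 0, d_0 = (m_1 - m_0)/(6h_0) = 5/36. So s'(0) = -19/12.

-1.5833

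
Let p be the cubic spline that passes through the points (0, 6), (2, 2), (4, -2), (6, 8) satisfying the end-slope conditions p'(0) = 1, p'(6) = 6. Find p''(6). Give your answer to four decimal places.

-1.3333

Write M_i for p''(x_i). With h_i = 2, 2, 2 and divided differences Δ_i = -2, -2, 5, the continuity of p' gives the tridiagonal system
  2·M_0 + 8·M_1 + 2·M_2 = 6(Δ_1 - Δ_0) = 0
  2·M_1 + 8·M_2 + 2·M_3 = 6(Δ_2 - Δ_1) = 42
Clamped end conditions give two more equations: 2h_0·M_0 + h_0·M_1 = 6(Δ_0 - p'(0)) = -18 and h_2·M_2 + 2h_2·M_3 = 6(p'(6) - Δ_2) = 6.
Forward elimination and back-substitution give M_0 = -13/3, M_1 = -1/3, M_2 = 17/3, M_3 = -4/3.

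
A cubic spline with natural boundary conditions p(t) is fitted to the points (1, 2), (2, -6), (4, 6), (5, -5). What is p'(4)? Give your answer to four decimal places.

With m_i denoting the second derivative at x_i, h_i = 1, 2, 1, and Δ_i = (y_(i+1) − y_i)/h_i = -8, 6, -11:
  1·m_0 + 6·m_1 + 2·m_2 = 6(Δ_1 - Δ_0) = 84
  2·m_1 + 6·m_2 + 1·m_3 = 6(Δ_2 - Δ_1) = -102
Natural end conditions: m_0 = m_3 = 0.
Hence m_0 = 0, m_1 = 177/8, m_2 = -195/8, m_3 = 0.
On [4, 5], p'(t) = b_2 + 2c_2·(t - 4) + 3d_2·(t - 4)² with b_2 = Δ_2 - h_2(2m_2 + m_3)/6 = -23/8, c_2 = m_2/2 = -195/16, d_2 = (m_3 - m_2)/(6h_2) = 65/16. So p'(4) = -23/8.

-2.8750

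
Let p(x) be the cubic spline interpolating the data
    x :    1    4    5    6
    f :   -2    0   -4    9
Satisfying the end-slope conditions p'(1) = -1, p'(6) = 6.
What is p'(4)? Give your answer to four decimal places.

Put M_i = p'' at the i-th knot. Here h = (3, 1, 1) and Δ = (2/3, -4, 13), so the interior equations h_(i-1)·M_(i-1) + 2(h_(i-1)+h_i)·M_i + h_i·M_(i+1) = 6(Δ_i − Δ_(i-1)) read
  3·M_0 + 8·M_1 + 1·M_2 = 6(Δ_1 - Δ_0) = -28
  1·M_1 + 4·M_2 + 1·M_3 = 6(Δ_2 - Δ_1) = 102
Clamped end conditions give two more equations: 2h_0·M_0 + h_0·M_1 = 6(Δ_0 - p'(1)) = 10 and h_2·M_2 + 2h_2·M_3 = 6(p'(6) - Δ_2) = -42.
Forward elimination and back-substitution give M_0 = 622/87, M_1 = -318/29, M_2 = 1110/29, M_3 = -1164/29.
On [4, 5], p'(x) = b_1 + 2c_1·(x - 4) + 3d_1·(x - 4)² with b_1 = Δ_1 - h_1(2M_1 + M_2)/6 = -195/29, c_1 = M_1/2 = -159/29, d_1 = (M_2 - M_1)/(6h_1) = 238/29. So p'(4) = -195/29.

-6.7241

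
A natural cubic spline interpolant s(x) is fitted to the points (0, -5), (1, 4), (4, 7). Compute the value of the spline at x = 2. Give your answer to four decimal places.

8.3333

With m_i denoting the second derivative at x_i, h_i = 1, 3, and Δ_i = (y_(i+1) − y_i)/h_i = 9, 1:
  1·m_0 + 8·m_1 + 3·m_2 = 6(Δ_1 - Δ_0) = -48
Natural end conditions: m_0 = m_2 = 0.
Forward elimination and back-substitution give m_0 = 0, m_1 = -6, m_2 = 0.
On [1, 4], s(x) = 4 + 7·(x - 1) - 3·(x - 1)² + 1/3·(x - 1)³.
With (x - 1) = 1: s(2) = 25/3.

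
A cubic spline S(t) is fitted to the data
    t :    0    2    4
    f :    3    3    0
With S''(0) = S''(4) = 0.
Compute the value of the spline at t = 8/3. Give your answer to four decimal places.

Write M_i for S''(x_i). With h_i = 2, 2 and divided differences Δ_i = 0, -3/2, the continuity of S' gives the tridiagonal system
  2·M_0 + 8·M_1 + 2·M_2 = 6(Δ_1 - Δ_0) = -9
Natural end conditions: M_0 = M_2 = 0.
Solving: M_0 = 0, M_1 = -9/8, M_2 = 0.
On [2, 4], S(t) = 3 - 3/4·(t - 2) - 9/16·(t - 2)² + 3/32·(t - 2)³.
With (t - 2) = 2/3: S(8/3) = 41/18.

2.2778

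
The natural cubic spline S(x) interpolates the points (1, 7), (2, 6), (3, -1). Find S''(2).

-9

Write M_i for S''(x_i). With h_i = 1, 1 and divided differences Δ_i = -1, -7, the continuity of S' gives the tridiagonal system
  1·M_0 + 4·M_1 + 1·M_2 = 6(Δ_1 - Δ_0) = -36
Natural end conditions: M_0 = M_2 = 0.
Forward elimination and back-substitution give M_0 = 0, M_1 = -9, M_2 = 0.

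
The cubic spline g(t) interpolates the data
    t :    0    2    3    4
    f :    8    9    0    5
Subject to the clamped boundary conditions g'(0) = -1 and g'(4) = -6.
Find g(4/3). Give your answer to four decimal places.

11.2054

Write M_i for g''(x_i). With h_i = 2, 1, 1 and divided differences Δ_i = 1/2, -9, 5, the continuity of g' gives the tridiagonal system
  2·M_0 + 6·M_1 + 1·M_2 = 6(Δ_1 - Δ_0) = -57
  1·M_1 + 4·M_2 + 1·M_3 = 6(Δ_2 - Δ_1) = 84
Clamped end conditions give two more equations: 2h_0·M_0 + h_0·M_1 = 6(Δ_0 - g'(0)) = 9 and h_2·M_2 + 2h_2·M_3 = 6(g'(4) - Δ_2) = -66.
Hence M_0 = 271/22, M_1 = -443/22, M_2 = 431/11, M_3 = -1157/22.
On [0, 2], g(t) = 8 - 1·t + 271/44·t² - 119/44·t³.
With t = 4/3: g(4/3) = 3328/297.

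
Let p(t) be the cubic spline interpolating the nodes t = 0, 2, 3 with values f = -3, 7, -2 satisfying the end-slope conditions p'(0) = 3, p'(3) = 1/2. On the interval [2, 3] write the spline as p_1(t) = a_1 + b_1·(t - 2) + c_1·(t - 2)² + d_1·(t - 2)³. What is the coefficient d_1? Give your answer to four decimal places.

With m_i denoting the second derivative at x_i, h_i = 2, 1, and Δ_i = (y_(i+1) − y_i)/h_i = 5, -9:
  2·m_0 + 6·m_1 + 1·m_2 = 6(Δ_1 - Δ_0) = -84
Clamped end conditions give two more equations: 2h_0·m_0 + h_0·m_1 = 6(Δ_0 - p'(0)) = 12 and h_1·m_1 + 2h_1·m_2 = 6(p'(3) - Δ_1) = 57.
Hence m_0 = 97/6, m_1 = -79/3, m_2 = 125/3.
On [2, 3], with p_1(t) = a_1 + b_1·(t - 2) + c_1·(t - 2)² + d_1·(t - 2)³: c_1 = m_1/2 = -79/6, d_1 = (m_2 - m_1)/(6h_1) = 34/3, b_1 = Δ_1 - h_1(2m_1 + m_2)/6 = -43/6.

11.3333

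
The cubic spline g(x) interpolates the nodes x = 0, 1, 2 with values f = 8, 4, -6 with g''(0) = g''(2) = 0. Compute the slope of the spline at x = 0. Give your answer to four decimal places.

-2.5000

Put m_i = g'' at the i-th knot. Here h = (1, 1) and Δ = (-4, -10), so the interior equations h_(i-1)·m_(i-1) + 2(h_(i-1)+h_i)·m_i + h_i·m_(i+1) = 6(Δ_i − Δ_(i-1)) read
  1·m_0 + 4·m_1 + 1·m_2 = 6(Δ_1 - Δ_0) = -36
Natural end conditions: m_0 = m_2 = 0.
Hence m_0 = 0, m_1 = -9, m_2 = 0.
On [0, 1], g'(x) = b_0 + 2c_0·x + 3d_0·x² with b_0 = Δ_0 - h_0(2m_0 + m_1)/6 = -5/2, c_0 = m_0/2 = 0, d_0 = (m_1 - m_0)/(6h_0) = -3/2. So g'(0) = -5/2.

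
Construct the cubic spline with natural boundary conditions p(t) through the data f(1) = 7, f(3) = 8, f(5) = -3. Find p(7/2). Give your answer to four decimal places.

6.2344

Write m_i for p''(x_i). With h_i = 2, 2 and divided differences Δ_i = 1/2, -11/2, the continuity of p' gives the tridiagonal system
  2·m_0 + 8·m_1 + 2·m_2 = 6(Δ_1 - Δ_0) = -36
Natural end conditions: m_0 = m_2 = 0.
Solving: m_0 = 0, m_1 = -9/2, m_2 = 0.
On [3, 5], p(t) = 8 - 5/2·(t - 3) - 9/4·(t - 3)² + 3/8·(t - 3)³.
With (t - 3) = 1/2: p(7/2) = 399/64.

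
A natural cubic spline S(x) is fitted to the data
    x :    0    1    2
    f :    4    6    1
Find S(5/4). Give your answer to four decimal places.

Put σ_i = S'' at the i-th knot. Here h = (1, 1) and Δ = (2, -5), so the interior equations h_(i-1)·σ_(i-1) + 2(h_(i-1)+h_i)·σ_i + h_i·σ_(i+1) = 6(Δ_i − Δ_(i-1)) read
  1·σ_0 + 4·σ_1 + 1·σ_2 = 6(Δ_1 - Δ_0) = -42
Natural end conditions: σ_0 = σ_2 = 0.
Solving: σ_0 = 0, σ_1 = -21/2, σ_2 = 0.
On [1, 2], S(x) = 6 - 3/2·(x - 1) - 21/4·(x - 1)² + 7/4·(x - 1)³.
With (x - 1) = 1/4: S(5/4) = 1363/256.

5.3242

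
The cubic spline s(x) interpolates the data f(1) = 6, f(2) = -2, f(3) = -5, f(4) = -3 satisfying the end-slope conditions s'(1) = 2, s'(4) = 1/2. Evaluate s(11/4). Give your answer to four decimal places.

-5.1547

Write m_i for s''(x_i). With h_i = 1, 1, 1 and divided differences Δ_i = -8, -3, 2, the continuity of s' gives the tridiagonal system
  1·m_0 + 4·m_1 + 1·m_2 = 6(Δ_1 - Δ_0) = 30
  1·m_1 + 4·m_2 + 1·m_3 = 6(Δ_2 - Δ_1) = 30
Clamped end conditions give two more equations: 2h_0·m_0 + h_0·m_1 = 6(Δ_0 - s'(1)) = -60 and h_2·m_2 + 2h_2·m_3 = 6(s'(4) - Δ_2) = -9.
Forward elimination and back-substitution give m_0 = -189/5, m_1 = 78/5, m_2 = 27/5, m_3 = -36/5.
On [2, 3], s(x) = -2 - 91/10·(x - 2) + 39/5·(x - 2)² - 17/10·(x - 2)³.
With (x - 2) = 3/4: s(11/4) = -3299/640.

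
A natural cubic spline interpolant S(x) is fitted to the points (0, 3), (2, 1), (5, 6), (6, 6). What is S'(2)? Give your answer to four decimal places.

0.4836

Put M_i = S'' at the i-th knot. Here h = (2, 3, 1) and Δ = (-1, 5/3, 0), so the interior equations h_(i-1)·M_(i-1) + 2(h_(i-1)+h_i)·M_i + h_i·M_(i+1) = 6(Δ_i − Δ_(i-1)) read
  2·M_0 + 10·M_1 + 3·M_2 = 6(Δ_1 - Δ_0) = 16
  3·M_1 + 8·M_2 + 1·M_3 = 6(Δ_2 - Δ_1) = -10
Natural end conditions: M_0 = M_3 = 0.
Solving the tridiagonal system: M_0 = 0, M_1 = 158/71, M_2 = -148/71, M_3 = 0.
On [2, 5], S'(x) = b_1 + 2c_1·(x - 2) + 3d_1·(x - 2)² with b_1 = Δ_1 - h_1(2M_1 + M_2)/6 = 103/213, c_1 = M_1/2 = 79/71, d_1 = (M_2 - M_1)/(6h_1) = -17/71. So S'(2) = 103/213.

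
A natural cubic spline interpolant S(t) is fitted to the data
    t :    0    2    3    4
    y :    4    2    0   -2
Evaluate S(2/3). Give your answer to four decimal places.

3.5395

Put M_i = S'' at the i-th knot. Here h = (2, 1, 1) and Δ = (-1, -2, -2), so the interior equations h_(i-1)·M_(i-1) + 2(h_(i-1)+h_i)·M_i + h_i·M_(i+1) = 6(Δ_i − Δ_(i-1)) read
  2·M_0 + 6·M_1 + 1·M_2 = 6(Δ_1 - Δ_0) = -6
  1·M_1 + 4·M_2 + 1·M_3 = 6(Δ_2 - Δ_1) = 0
Natural end conditions: M_0 = M_3 = 0.
Hence M_0 = 0, M_1 = -24/23, M_2 = 6/23, M_3 = 0.
On [0, 2], S(t) = 4 - 15/23·t + 0·t² - 2/23·t³.
With t = 2/3: S(2/3) = 2198/621.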